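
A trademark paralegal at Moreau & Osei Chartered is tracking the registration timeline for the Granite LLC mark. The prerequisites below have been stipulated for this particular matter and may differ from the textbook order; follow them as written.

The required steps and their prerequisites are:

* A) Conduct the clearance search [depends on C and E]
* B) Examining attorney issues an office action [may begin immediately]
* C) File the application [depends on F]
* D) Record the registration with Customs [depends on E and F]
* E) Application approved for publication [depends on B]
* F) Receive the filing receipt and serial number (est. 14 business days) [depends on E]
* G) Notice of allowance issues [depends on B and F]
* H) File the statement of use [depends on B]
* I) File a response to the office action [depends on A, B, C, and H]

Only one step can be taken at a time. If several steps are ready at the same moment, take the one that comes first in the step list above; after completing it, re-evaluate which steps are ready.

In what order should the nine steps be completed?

B is the only step with nothing outstanding, so it goes first.
Ready: E and H. E is listed earlier → E.
F now also ready, so the ready set is {F, H}; F is listed earlier → F.
Ready: C, D, G and H. C is listed earlier → C.
Ready: A, D, G and H. A is listed earlier → A.
D, G and H are all available; D is listed earlier → D.
Ready: G and H. G is listed earlier → G.
Next only H has its prerequisites met → H.
Next only I has its prerequisites met → I.

B E F C A D G H I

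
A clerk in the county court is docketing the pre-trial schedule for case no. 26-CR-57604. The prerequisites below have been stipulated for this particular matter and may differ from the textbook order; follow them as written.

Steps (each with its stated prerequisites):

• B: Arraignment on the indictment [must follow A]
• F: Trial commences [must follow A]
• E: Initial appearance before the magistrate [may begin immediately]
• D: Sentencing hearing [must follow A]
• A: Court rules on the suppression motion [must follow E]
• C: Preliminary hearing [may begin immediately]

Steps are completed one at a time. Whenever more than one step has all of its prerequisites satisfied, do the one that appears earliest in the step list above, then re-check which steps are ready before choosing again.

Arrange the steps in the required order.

E, A, B, F, D, C

E and C have no prerequisites; E is listed earlier, so E is first.
Ready: A and C. A is listed earlier → A.
B, F, D and C are all available; B is listed earlier → B.
Now F, D and C have their prerequisites met. F is listed earlier, so F next.
Now D and C have their prerequisites met. D is listed earlier, so D next.
Next only C has its prerequisites met → C.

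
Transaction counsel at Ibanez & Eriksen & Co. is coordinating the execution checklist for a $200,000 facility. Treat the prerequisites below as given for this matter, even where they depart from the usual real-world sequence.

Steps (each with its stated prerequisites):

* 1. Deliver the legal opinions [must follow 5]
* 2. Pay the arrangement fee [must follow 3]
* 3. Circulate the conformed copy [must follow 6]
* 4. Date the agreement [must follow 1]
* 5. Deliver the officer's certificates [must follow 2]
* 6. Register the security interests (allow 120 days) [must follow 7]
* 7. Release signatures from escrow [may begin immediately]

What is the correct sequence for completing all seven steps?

7 6 3 2 5 1 4

7 has no prerequisites → 7 first.
6 is the only step now ready → 6.
That leaves 3 as the only ready step → 3.
2 is the only step now ready → 2.
That leaves 5 as the only ready step → 5.
That leaves 1 as the only ready step → 1.
That leaves 4 as the only ready step → 4.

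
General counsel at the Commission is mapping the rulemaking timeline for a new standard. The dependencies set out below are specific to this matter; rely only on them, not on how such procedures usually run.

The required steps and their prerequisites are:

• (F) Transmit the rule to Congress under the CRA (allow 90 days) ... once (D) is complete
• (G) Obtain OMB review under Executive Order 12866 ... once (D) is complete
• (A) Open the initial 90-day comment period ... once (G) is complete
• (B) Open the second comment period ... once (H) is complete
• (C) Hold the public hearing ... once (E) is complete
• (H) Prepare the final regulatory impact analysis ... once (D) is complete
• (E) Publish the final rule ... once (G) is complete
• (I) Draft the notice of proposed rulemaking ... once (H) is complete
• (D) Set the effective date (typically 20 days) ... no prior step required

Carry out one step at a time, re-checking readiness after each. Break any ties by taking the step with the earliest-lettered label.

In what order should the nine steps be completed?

(D), (F), (G), (A), (E), (C), (H), (B), (I)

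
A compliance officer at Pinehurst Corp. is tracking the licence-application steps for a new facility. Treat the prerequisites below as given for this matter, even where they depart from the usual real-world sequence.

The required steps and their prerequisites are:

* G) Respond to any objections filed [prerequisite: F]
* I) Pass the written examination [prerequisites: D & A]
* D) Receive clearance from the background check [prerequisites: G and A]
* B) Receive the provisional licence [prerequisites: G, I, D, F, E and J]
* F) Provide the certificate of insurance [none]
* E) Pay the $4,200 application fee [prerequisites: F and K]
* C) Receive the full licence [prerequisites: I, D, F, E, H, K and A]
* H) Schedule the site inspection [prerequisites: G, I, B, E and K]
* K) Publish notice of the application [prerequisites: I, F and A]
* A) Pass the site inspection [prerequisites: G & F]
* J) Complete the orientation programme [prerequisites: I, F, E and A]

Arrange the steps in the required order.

Only F has no prerequisites, so it is first.
G needed F, now all done → G.
Next only A has its prerequisites met → A.
That leaves D as the only ready step → D.
Next only I has its prerequisites met → I.
K needed I, F and A, now all done → K.
E needed F and K, now all done → E.
J needed I, F, E and A, now all done → J.
Next only B has its prerequisites met → B.
Next only H has its prerequisites met → H.
Next only C has its prerequisites met → C.

F, G, A, D, I, K, E, J, B, H, C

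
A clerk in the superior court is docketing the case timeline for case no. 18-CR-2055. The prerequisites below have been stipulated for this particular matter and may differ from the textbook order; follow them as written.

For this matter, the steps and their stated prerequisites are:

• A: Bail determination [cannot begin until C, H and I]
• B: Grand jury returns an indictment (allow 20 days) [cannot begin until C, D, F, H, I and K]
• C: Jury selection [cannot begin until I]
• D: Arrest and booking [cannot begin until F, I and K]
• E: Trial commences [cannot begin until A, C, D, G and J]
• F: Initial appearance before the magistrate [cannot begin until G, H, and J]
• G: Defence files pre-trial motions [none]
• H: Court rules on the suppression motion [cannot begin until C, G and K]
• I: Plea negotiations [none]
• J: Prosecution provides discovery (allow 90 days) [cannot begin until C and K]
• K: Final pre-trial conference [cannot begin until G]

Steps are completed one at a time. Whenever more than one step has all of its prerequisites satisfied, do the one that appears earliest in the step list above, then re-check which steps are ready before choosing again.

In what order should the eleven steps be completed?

Nothing is required for G and I. G is listed earlier → G first.
Ready: I and K. I is listed earlier → I.
C and K are both available; C is listed earlier → C.
That leaves K as the only ready step → K.
H and J are both available; H is listed earlier → H.
Now A and J have their prerequisites met. A is listed earlier, so A next.
Next only J has its prerequisites met → J.
Next only F has its prerequisites met → F.
D needed F, I and K, now all done → D.
B and E are both available; B is listed earlier → B.
E needed A, C, D, G and J, now all done → E.

G → I → C → K → H → A → J → F → D → B → E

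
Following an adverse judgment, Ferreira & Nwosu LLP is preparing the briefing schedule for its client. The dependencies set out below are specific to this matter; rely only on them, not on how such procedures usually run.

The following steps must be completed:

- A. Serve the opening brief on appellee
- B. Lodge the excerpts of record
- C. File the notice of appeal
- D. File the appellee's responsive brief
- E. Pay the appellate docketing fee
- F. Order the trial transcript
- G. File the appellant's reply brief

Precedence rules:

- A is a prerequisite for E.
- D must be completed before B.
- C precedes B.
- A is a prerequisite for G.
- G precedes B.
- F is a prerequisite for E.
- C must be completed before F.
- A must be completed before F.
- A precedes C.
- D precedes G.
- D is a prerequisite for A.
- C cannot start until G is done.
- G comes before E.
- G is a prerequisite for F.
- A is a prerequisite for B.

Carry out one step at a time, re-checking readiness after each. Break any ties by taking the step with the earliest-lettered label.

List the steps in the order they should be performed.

D A G C B F E

D is the only step with nothing outstanding, so it goes first.
Next only A has its prerequisites met → A.
G needed A and D, now all done → G.
That leaves C as the only ready step → C.
Ready: B and F. B has the earlier label → B.
F needed A, C and G, now all done → F.
That leaves E as the only ready step → E.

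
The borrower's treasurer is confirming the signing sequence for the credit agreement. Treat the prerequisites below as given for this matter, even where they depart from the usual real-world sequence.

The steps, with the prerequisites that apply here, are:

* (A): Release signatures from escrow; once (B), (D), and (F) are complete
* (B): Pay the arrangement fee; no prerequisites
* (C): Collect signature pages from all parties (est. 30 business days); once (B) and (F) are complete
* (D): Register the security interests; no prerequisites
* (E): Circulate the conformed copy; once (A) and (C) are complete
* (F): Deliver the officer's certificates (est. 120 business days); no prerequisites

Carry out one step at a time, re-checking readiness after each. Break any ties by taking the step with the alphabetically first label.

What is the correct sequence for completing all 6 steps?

(B) (D) (F) (A) (C) (E)

(B), (D) and (F) have no prerequisites; (B) has the earlier label, so (B) is first.
Ready: (D) and (F). (D) has the earlier label → (D).
Next only (F) has its prerequisites met → (F).
(A) and (C) are both available; (A) has the earlier label → (A).
(C) needed (B) and (F), now all done → (C).
That leaves (E) as the only ready step → (E).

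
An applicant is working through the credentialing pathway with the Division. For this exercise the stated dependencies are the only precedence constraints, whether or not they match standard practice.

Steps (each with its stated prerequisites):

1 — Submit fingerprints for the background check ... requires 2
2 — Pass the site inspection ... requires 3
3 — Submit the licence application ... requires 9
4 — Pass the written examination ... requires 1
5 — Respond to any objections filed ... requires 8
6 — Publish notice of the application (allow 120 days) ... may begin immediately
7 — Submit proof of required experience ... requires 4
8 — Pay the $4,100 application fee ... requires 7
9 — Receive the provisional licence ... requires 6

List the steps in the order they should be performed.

6 9 3 2 1 4 7 8 5

6 is the only step with nothing outstanding, so it goes first.
That leaves 9 as the only ready step → 9.
3 needed 9, now all done → 3.
That leaves 2 as the only ready step → 2.
That leaves 1 as the only ready step → 1.
Next only 4 has its prerequisites met → 4.
7 needed 4, now all done → 7.
Next only 8 has its prerequisites met → 8.
5 needed 8, now all done → 5.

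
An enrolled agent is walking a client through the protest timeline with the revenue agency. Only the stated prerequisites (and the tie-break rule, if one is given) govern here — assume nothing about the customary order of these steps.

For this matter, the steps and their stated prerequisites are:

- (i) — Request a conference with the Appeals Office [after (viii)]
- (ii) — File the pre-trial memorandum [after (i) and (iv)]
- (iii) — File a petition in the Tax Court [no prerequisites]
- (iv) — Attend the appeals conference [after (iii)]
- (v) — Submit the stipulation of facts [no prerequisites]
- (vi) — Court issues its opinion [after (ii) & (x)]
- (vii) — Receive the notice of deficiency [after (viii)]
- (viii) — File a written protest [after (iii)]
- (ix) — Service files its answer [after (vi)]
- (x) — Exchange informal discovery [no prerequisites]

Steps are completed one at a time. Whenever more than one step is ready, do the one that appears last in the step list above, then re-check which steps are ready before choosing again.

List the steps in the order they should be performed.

(x), (v) and (iii) have no prerequisites; (x) is listed later, so (x) is first.
Now (v) and (iii) have their prerequisites met. (v) is listed later, so (v) next.
That leaves (iii) as the only ready step → (iii).
Ready: (viii) and (iv). (viii) is listed later → (viii).
Now (vii), (iv) and (i) have their prerequisites met. (vii) is listed later, so (vii) next.
Now (iv) and (i) have their prerequisites met. (iv) is listed later, so (iv) next.
Next only (i) has its prerequisites met → (i).
That leaves (ii) as the only ready step → (ii).
(vi) is the only step now ready → (vi).
(ix) needed (vi), now all done → (ix).

(x), (v), (iii), (viii), (vii), (iv), (i), (ii), (vi), (ix)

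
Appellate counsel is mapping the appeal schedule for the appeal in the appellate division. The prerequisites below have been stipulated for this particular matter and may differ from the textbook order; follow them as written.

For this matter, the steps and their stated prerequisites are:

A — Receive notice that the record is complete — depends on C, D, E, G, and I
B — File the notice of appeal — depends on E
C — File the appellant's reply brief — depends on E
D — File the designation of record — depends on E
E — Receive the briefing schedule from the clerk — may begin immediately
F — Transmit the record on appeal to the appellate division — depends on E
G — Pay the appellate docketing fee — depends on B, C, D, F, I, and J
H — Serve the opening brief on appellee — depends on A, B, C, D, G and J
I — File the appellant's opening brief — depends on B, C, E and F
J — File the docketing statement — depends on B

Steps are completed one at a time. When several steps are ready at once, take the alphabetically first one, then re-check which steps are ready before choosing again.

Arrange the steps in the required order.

Only E has no prerequisites, so it is first.
Now B, C, D and F have their prerequisites met. B has the earlier label, so B next.
C, D, F and J are all available; C has the earlier label → C.
Now D, F and J have their prerequisites met. D has the earlier label, so D next.
Now F and J have their prerequisites met. F has the earlier label, so F next.
I now also ready, so the ready set is {I, J}; I has the earlier label → I.
Next only J has its prerequisites met → J.
That leaves G as the only ready step → G.
That leaves A as the only ready step → A.
That leaves H as the only ready step → H.

E, B, C, D, F, I, J, G, A, H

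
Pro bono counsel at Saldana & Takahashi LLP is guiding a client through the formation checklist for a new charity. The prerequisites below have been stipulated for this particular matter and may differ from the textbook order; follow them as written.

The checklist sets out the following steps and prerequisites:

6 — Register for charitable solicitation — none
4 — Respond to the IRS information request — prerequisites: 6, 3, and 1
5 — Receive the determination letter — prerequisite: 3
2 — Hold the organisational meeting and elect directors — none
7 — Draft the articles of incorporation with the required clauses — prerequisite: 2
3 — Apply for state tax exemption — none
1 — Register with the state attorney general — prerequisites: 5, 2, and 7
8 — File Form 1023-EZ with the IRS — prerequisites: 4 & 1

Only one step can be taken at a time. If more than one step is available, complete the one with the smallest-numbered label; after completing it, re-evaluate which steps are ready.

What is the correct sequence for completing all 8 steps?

2, 3, 5, 6, 7, 1, 4, 8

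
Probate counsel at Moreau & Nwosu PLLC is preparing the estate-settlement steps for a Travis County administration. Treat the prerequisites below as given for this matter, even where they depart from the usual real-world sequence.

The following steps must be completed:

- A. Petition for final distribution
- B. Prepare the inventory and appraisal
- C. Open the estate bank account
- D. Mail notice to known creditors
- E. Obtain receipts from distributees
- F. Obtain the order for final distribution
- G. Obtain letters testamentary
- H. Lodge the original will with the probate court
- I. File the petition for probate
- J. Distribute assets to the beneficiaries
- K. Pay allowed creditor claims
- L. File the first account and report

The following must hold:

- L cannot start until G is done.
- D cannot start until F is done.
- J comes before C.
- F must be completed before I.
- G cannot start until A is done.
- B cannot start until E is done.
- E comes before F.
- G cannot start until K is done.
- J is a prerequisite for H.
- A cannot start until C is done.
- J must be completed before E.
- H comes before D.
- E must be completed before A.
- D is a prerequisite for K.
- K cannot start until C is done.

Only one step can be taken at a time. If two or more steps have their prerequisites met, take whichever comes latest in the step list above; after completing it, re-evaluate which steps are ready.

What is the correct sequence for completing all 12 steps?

J, H, E, F, I, D, C, K, B, A, G, L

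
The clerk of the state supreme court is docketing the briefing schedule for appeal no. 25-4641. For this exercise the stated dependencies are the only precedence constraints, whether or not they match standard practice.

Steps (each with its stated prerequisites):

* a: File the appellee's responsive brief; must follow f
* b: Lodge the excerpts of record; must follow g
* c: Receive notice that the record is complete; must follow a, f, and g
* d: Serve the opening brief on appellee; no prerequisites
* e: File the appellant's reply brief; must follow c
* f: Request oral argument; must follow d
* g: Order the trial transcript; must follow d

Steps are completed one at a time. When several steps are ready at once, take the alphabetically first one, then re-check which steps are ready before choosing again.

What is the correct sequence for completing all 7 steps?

d, f, a, g, b, c, e

Only d has no prerequisites, so it is first.
Now f and g have their prerequisites met. f has the earlier label, so f next.
a now also ready, so the ready set is {a, g}; a has the earlier label → a.
g needed d, now all done → g.
Now b and c have their prerequisites met. b has the earlier label, so b next.
Next only c has its prerequisites met → c.
e needed c, now all done → e.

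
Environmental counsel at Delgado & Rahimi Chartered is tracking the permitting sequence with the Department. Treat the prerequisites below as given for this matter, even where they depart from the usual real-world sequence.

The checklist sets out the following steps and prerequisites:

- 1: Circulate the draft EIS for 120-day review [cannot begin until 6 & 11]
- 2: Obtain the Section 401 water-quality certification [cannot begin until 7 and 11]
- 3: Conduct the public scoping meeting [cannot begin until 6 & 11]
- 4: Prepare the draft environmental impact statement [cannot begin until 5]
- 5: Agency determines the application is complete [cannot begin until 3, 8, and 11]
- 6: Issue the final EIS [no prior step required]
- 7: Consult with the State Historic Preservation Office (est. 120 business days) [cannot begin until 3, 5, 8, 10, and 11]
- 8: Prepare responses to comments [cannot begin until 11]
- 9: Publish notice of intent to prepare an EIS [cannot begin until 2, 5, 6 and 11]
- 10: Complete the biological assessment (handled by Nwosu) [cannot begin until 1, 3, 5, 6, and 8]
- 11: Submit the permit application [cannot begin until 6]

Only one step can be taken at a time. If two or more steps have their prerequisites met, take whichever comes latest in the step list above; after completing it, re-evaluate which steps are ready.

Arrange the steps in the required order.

6, 11, 8, 3, 5, 4, 1, 10, 7, 2, 9

Only 6 has no prerequisites, so it is first.
That leaves 11 as the only ready step → 11.
Ready: 8, 3 and 1. 8 is listed later → 8.
Ready: 3 and 1. 3 is listed later → 3.
Ready: 5 and 1. 5 is listed later → 5.
4 now also ready, so the ready set is {4, 1}; 4 is listed later → 4.
That leaves 1 as the only ready step → 1.
10 needed 8, 6, 5, 3 and 1, now all done → 10.
Next only 7 has its prerequisites met → 7.
2 needed 11 and 7, now all done → 2.
Next only 9 has its prerequisites met → 9.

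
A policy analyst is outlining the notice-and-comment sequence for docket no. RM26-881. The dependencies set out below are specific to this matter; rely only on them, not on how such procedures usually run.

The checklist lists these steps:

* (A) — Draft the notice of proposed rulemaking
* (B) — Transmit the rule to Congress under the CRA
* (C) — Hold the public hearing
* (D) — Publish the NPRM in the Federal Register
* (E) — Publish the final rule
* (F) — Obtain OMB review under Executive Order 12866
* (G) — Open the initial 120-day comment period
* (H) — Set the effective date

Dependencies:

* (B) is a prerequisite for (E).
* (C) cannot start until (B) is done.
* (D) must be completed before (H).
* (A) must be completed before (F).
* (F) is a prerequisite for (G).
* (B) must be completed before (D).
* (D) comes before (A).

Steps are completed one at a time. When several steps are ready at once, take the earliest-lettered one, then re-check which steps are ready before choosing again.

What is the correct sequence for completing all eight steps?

(B) is the only step with nothing outstanding, so it goes first.
Now (C), (D) and (E) have their prerequisites met. (C) has the earlier label, so (C) next.
Ready: (D) and (E). (D) has the earlier label → (D).
(A), (E) and (H) are all available; (A) has the earlier label → (A).
Now (E), (F) and (H) have their prerequisites met. (E) has the earlier label, so (E) next.
(F) and (H) are both available; (F) has the earlier label → (F).
(G) now also ready, so the ready set is {(G), (H)}; (G) has the earlier label → (G).
That leaves (H) as the only ready step → (H).

(B), (C), (D), (A), (E), (F), (G), (H)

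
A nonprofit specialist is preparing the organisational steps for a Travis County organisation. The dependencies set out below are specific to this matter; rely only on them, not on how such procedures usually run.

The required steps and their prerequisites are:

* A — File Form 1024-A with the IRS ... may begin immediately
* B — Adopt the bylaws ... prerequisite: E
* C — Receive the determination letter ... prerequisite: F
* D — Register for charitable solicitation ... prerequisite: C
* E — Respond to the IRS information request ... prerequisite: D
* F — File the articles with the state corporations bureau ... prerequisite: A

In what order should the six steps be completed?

A is the only step with nothing outstanding, so it goes first.
F needed A, now all done → F.
C is the only step now ready → C.
D is the only step now ready → D.
E needed D, now all done → E.
B is the only step now ready → B.

A → F → C → D → E → B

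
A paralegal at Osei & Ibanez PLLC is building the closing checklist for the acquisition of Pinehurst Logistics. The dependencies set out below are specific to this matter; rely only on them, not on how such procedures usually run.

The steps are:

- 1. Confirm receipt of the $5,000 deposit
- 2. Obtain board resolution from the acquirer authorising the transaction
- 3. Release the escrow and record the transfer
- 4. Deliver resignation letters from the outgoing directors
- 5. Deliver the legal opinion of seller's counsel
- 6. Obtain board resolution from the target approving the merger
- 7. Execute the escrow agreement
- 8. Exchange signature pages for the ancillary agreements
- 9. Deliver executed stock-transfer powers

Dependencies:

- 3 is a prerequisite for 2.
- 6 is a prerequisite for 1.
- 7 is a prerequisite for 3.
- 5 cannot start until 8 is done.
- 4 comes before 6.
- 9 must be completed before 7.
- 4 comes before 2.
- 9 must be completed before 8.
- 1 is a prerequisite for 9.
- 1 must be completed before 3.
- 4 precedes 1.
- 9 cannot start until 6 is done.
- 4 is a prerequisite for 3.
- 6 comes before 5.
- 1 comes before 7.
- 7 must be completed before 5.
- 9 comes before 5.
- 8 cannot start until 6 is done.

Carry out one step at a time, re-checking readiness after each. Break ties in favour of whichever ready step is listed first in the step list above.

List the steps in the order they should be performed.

4 6 1 9 7 3 2 8 5

Only 4 has no prerequisites, so it is first.
Next only 6 has its prerequisites met → 6.
Next only 1 has its prerequisites met → 1.
9 needed 1 and 6, now all done → 9.
Now 7 and 8 have their prerequisites met. 7 is listed earlier, so 7 next.
3 now also ready, so the ready set is {3, 8}; 3 is listed earlier → 3.
2 now also ready, so the ready set is {2, 8}; 2 is listed earlier → 2.
8 needed 6 and 9, now all done → 8.
5 needed 6, 7, 8 and 9, now all done → 5.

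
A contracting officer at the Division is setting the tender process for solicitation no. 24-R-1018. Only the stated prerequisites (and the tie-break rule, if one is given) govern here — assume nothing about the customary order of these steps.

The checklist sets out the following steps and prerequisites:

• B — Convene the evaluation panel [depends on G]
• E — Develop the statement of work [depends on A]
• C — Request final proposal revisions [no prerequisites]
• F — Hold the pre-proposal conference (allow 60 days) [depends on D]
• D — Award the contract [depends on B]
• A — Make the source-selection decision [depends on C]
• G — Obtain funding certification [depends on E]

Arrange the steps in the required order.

C → A → E → G → B → D → F

C has no prerequisites → C first.
A needed C, now all done → A.
Next only E has its prerequisites met → E.
G needed E, now all done → G.
Next only B has its prerequisites met → B.
D needed B, now all done → D.
That leaves F as the only ready step → F.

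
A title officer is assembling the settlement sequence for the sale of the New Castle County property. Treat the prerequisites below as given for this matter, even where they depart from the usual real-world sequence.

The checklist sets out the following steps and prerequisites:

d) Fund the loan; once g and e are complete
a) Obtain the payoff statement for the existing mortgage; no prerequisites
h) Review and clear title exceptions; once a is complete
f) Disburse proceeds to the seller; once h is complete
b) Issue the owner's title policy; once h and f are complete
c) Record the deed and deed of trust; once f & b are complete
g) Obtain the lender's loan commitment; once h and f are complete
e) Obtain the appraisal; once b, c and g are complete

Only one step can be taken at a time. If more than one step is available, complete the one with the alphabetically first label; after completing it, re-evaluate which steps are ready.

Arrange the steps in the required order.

a is the only step with nothing outstanding, so it goes first.
h needed a, now all done → h.
That leaves f as the only ready step → f.
Now b and g have their prerequisites met. b has the earlier label, so b next.
Ready: c and g. c has the earlier label → c.
That leaves g as the only ready step → g.
e needed b, c and g, now all done → e.
d needed e and g, now all done → d.

a → h → f → b → c → g → e → d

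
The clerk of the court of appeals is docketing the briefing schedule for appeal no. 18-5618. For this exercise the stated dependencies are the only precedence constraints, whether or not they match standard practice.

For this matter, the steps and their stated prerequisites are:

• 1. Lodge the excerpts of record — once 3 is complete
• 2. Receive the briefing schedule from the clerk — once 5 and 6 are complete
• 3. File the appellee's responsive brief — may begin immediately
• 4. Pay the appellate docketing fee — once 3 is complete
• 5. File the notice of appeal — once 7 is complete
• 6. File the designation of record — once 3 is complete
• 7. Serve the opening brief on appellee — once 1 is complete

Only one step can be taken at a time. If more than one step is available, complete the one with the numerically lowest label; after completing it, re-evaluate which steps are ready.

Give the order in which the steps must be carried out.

3, 1, 4, 6, 7, 5, 2

Only 3 has no prerequisites, so it is first.
1, 4 and 6 are all available; 1 has the earlier label → 1.
7 now also ready, so the ready set is {4, 6, 7}; 4 has the earlier label → 4.
Now 6 and 7 have their prerequisites met. 6 has the earlier label, so 6 next.
7 is the only step now ready → 7.
5 is the only step now ready → 5.
2 needed 5 and 6, now all done → 2.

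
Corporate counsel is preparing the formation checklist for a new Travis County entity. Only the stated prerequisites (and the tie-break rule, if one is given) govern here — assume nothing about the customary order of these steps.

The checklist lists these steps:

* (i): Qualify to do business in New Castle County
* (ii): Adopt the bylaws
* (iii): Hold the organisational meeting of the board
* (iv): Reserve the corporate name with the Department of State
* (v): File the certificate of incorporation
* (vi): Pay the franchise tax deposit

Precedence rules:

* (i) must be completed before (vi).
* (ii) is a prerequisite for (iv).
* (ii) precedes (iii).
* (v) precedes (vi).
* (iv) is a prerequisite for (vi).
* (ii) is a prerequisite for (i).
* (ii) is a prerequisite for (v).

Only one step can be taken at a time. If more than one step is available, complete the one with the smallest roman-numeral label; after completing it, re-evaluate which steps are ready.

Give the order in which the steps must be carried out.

(ii) is the only step with nothing outstanding, so it goes first.
(i), (iii), (iv) and (v) are all available; (i) has the earlier label → (i).
Ready: (iii), (iv) and (v). (iii) has the earlier label → (iii).
(iv) and (v) are both available; (iv) has the earlier label → (iv).
Next only (v) has its prerequisites met → (v).
(vi) needed (i), (iv) and (v), now all done → (vi).

(ii) (i) (iii) (iv) (v) (vi)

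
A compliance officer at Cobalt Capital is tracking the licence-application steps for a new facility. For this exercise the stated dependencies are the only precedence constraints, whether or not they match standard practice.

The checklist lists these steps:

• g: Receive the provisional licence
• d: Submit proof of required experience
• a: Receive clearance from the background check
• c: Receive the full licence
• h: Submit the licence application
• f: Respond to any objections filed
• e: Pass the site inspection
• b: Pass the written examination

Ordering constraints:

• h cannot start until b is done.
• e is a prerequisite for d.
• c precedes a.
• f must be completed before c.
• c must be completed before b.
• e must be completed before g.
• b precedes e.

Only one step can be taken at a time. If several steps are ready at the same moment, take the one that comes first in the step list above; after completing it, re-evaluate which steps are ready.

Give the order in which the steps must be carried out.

Only f has no prerequisites, so it is first.
c needed f, now all done → c.
a and b are both available; a is listed earlier → a.
That leaves b as the only ready step → b.
Ready: h and e. h is listed earlier → h.
e is the only step now ready → e.
Ready: g and d. g is listed earlier → g.
Next only d has its prerequisites met → d.

f, c, a, b, h, e, g, d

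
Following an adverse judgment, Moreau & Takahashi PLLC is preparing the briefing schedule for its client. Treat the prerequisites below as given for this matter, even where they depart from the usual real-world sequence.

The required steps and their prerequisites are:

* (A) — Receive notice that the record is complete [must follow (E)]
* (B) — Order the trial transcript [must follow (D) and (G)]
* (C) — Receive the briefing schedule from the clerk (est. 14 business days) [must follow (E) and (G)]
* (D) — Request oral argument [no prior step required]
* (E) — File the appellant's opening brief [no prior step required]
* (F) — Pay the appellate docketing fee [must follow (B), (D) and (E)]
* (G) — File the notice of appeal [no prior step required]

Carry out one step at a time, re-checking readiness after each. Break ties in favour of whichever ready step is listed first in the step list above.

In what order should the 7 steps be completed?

Nothing is required for (D), (E) and (G). (D) is listed earlier → (D) first.
Ready: (E) and (G). (E) is listed earlier → (E).
(A) now also ready, so the ready set is {(A), (G)}; (A) is listed earlier → (A).
(G) is the only step now ready → (G).
Now (B) and (C) have their prerequisites met. (B) is listed earlier, so (B) next.
(C) and (F) are both available; (C) is listed earlier → (C).
(F) needed (B), (D) and (E), now all done → (F).

(D), (E), (A), (G), (B), (C), (F)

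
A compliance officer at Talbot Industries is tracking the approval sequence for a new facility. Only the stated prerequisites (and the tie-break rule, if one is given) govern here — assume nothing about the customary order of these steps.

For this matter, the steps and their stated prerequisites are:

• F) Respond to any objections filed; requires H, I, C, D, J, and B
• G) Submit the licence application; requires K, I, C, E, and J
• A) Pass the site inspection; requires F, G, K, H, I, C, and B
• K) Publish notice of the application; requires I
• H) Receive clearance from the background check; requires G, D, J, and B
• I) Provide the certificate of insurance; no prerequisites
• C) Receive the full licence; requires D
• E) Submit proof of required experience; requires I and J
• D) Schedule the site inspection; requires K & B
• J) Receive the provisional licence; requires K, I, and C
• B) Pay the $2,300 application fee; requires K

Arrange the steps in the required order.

I, K, B, D, C, J, E, G, H, F, A

I has no prerequisites → I first.
K is the only step now ready → K.
B needed K, now all done → B.
D is the only step now ready → D.
Next only C has its prerequisites met → C.
J needed K, I and C, now all done → J.
That leaves E as the only ready step → E.
That leaves G as the only ready step → G.
That leaves H as the only ready step → H.
F needed H, I, C, D, J and B, now all done → F.
That leaves A as the only ready step → A.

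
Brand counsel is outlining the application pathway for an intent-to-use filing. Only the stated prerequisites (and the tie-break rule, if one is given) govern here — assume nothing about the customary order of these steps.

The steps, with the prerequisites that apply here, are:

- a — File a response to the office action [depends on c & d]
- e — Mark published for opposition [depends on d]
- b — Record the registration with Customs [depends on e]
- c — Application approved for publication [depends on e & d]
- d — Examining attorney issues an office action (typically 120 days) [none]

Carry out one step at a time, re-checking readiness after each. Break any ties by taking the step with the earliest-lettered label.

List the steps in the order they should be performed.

d has no prerequisites → d first.
e needed d, now all done → e.
b and c are both available; b has the earlier label → b.
That leaves c as the only ready step → c.
a needed c and d, now all done → a.

d e b c a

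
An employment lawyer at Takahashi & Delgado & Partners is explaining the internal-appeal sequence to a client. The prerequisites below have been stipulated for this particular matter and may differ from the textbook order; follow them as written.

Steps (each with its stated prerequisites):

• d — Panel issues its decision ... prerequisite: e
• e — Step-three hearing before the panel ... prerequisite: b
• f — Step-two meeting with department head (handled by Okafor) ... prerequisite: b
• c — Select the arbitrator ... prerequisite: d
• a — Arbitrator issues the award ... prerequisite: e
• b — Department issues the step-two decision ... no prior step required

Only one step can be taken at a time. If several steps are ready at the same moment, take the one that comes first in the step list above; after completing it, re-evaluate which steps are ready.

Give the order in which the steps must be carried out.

b has no prerequisites → b first.
Ready: e and f. e is listed earlier → e.
d and a now also ready, so the ready set is {d, f, a}; d is listed earlier → d.
f, c and a are all available; f is listed earlier → f.
Ready: c and a. c is listed earlier → c.
Next only a has its prerequisites met → a.

b, e, d, f, c, a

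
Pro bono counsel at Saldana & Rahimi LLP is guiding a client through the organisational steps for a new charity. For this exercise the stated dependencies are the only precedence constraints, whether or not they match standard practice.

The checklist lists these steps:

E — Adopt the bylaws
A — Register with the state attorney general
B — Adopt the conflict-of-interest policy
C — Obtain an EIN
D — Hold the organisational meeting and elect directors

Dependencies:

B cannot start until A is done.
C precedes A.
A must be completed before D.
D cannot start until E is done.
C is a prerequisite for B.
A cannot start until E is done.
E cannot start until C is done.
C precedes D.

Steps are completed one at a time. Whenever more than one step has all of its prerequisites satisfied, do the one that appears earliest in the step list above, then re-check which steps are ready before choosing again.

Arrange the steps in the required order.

C is the only step with nothing outstanding, so it goes first.
E is the only step now ready → E.
Next only A has its prerequisites met → A.
Ready: B and D. B is listed earlier → B.
D is the only step now ready → D.

C → E → A → B → D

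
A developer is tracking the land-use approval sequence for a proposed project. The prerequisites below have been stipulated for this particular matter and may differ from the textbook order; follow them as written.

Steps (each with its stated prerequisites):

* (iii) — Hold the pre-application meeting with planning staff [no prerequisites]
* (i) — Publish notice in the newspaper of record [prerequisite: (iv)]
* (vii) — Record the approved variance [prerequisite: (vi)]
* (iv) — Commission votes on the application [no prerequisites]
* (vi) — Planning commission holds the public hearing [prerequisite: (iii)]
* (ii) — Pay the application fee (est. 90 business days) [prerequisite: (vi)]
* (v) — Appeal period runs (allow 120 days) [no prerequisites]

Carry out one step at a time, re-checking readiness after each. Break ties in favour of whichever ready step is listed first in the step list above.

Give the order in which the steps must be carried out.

Nothing is required for (iii), (iv) and (v). (iii) is listed earlier → (iii) first.
(vi) now also ready, so the ready set is {(iv), (vi), (v)}; (iv) is listed earlier → (iv).
Ready: (i), (vi) and (v). (i) is listed earlier → (i).
Ready: (vi) and (v). (vi) is listed earlier → (vi).
(vii) and (ii) now also ready, so the ready set is {(vii), (ii), (v)}; (vii) is listed earlier → (vii).
Now (ii) and (v) have their prerequisites met. (ii) is listed earlier, so (ii) next.
Next only (v) has its prerequisites met → (v).

(iii), (iv), (i), (vi), (vii), (ii), (v)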